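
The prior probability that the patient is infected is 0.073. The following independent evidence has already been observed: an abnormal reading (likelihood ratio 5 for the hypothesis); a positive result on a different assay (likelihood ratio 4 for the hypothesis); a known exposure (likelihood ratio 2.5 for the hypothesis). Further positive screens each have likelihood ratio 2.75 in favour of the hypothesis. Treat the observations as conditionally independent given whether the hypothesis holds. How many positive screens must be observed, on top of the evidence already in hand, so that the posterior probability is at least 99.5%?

Prior odds = 0.073/0.927 = 73/927.
Combined Bayes factor of the evidence already in hand = 5 × 4 × 2.5 = 50.
Odds after that evidence = (73/927) × 50 = 3650/927.
Target odds = 0.995/0.005 = 199.
Need 2.75ⁿ ≥ 199 ÷ (3650/927) = 184473/3650.
2.75³ = 20.796875 falls short of 184473/3650 but 2.75⁴ = 57.19140625 reaches it, so n = 4.

4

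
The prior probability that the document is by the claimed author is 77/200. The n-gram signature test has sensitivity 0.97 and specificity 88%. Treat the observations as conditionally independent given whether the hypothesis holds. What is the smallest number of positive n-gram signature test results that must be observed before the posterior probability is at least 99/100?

3

Prior odds = 0.385/0.615 = 77/123.
False-positive rate = 1 − 0.88 = 0.12; likelihood ratio of a positive = 0.97/0.12 = 97/12.
Target posterior odds = 0.99/0.01 = 99.
Need (77/123) × (97/12)ⁿ ≥ 99, i.e. (97/12)ⁿ ≥ 1107/7.
(97/12)² = 9409/144 falls short of 1107/7 but (97/12)³ = 912673/1728 reaches it, so n = 3.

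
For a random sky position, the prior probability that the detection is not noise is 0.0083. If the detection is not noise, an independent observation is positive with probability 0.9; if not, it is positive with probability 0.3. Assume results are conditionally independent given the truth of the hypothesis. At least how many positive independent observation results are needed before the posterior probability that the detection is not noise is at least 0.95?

8

Prior odds: 0.0083 ÷ 0.9917 = 83/9917.
Likelihood ratio of a positive = 0.9/0.3 = 3.
Target odds: 0.95 ÷ 0.05 = 19.
Need (83/9917) × 3ⁿ ≥ 19, i.e. 3ⁿ ≥ 188423/83.
3⁷ = 2187 falls short of 188423/83 but 3⁸ = 6561 reaches it, so n = 8.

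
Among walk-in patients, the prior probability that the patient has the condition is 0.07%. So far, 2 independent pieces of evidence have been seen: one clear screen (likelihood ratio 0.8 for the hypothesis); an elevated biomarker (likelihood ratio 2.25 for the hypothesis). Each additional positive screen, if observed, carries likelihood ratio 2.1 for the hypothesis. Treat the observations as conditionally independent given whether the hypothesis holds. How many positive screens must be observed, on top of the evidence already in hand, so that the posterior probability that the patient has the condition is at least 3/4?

Prior odds = 0.0007/0.9993 = 7/9993.
Combined Bayes factor of the evidence already in hand = 0.8 × 2.25 = 1.8.
Odds after that evidence = (7/9993) × 1.8 = 21/16655.
Target odds = 0.75/0.25 = 3.
Need 2.1ⁿ ≥ 3 ÷ (21/16655) = 16655/7.
2.1¹⁰ ≈1667.99 falls short of 16655/7 but 2.1¹¹ ≈3502.78 reaches it, so n = 11.

11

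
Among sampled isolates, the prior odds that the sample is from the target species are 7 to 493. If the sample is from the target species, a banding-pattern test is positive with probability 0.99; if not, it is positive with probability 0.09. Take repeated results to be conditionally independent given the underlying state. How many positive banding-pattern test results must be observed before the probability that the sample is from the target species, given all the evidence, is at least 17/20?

3

Prior odds = 7/493.
Likelihood ratio of a positive = 0.99/0.09 = 11.
Target posterior odds = 0.85/0.15 = 17/3.
Require 11ⁿ ≥ 17/3 ÷ (7/493) = 8381/21.
11² = 121 falls short of 8381/21 but 11³ = 1331 reaches it, so n = 3.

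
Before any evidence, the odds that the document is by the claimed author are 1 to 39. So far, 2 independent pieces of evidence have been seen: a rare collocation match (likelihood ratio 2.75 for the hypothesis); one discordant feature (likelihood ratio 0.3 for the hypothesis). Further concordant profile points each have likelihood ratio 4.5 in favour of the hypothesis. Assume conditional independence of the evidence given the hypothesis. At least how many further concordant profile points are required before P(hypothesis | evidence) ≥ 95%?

Prior odds = 1/39.
Combined Bayes factor of the evidence already in hand = 2.75 × 0.3 = 0.825.
Odds after that evidence = (1/39) × 0.825 = 11/520.
Target odds = 0.95/0.05 = 19.
Need 4.5ⁿ ≥ 19 ÷ (11/520) = 9880/11.
4.5⁴ = 410.0625 falls short of 9880/11 but 4.5⁵ = 1845.28125 reaches it, so n = 5.

5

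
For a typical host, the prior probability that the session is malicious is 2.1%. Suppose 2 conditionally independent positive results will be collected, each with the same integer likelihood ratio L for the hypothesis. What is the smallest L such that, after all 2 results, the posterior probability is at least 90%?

21

Prior odds = 0.021/0.979 = 21/979.
Target odds = 0.9/0.1 = 9.
Need L² ≥ 9 ÷ (21/979) = 2937/7.
20² = 400 < 2937/7 ≤ 441 = 21², so L = 21.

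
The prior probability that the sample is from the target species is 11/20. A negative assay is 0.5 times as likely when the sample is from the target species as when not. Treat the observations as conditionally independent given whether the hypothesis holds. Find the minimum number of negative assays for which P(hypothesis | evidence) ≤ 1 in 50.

Prior odds: 0.55 ÷ 0.45 = 11/9.
Likelihood ratio per negative assay = 0.5.
Target odds: 0.02 ÷ 0.98 = 1/49.
Need (11/9) × 0.5ⁿ ≤ 1/49, i.e. 0.5ⁿ ≤ 9/539.
0.5⁵ = 0.03125 is still above 9/539 but 0.5⁶ = 0.015625 is at or below it, so n = 6.

6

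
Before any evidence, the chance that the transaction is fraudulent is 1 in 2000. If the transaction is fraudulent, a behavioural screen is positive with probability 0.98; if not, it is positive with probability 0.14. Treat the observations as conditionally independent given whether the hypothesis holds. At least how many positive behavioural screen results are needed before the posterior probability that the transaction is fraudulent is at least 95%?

6

Prior odds = 0.0005/0.9995 = 1/1999.
Likelihood ratio of a positive = 0.98/0.14 = 7.
Target posterior odds = 0.95/0.05 = 19.
Require 7ⁿ ≥ 19 ÷ (1/1999) = 37981.
7⁵ = 16807 falls short of 37981 but 7⁶ = 117649 reaches it, so n = 6.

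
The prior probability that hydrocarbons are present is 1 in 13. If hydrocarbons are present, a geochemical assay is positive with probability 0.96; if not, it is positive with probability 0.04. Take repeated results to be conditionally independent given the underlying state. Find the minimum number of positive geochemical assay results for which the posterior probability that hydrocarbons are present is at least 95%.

2

Prior odds: (1/13) ÷ (12/13) = 1/12.
Likelihood ratio of a positive = 0.96/0.04 = 24.
Target odds: 0.95 ÷ 0.05 = 19.
Need (1/12) × 24ⁿ ≥ 19, i.e. 24ⁿ ≥ 228.
24¹ = 24 falls short of 228 but 24² = 576 reaches it, so n = 2.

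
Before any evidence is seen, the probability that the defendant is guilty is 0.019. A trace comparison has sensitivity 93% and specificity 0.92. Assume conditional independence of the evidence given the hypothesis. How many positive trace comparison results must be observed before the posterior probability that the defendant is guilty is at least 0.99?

4

Prior odds = 0.019/0.981 = 19/981.
False-positive rate = 1 − 0.92 = 0.08; likelihood ratio of a positive = 0.93/0.08 = 11.625.
Target posterior odds = 0.99/0.01 = 99.
Need (19/981) × 11.625ⁿ ≥ 99, i.e. 11.625ⁿ ≥ 97119/19.
11.625³ = 804357/512 falls short of 97119/19 but 11.625⁴ = 74805201/4096 reaches it, so n = 4.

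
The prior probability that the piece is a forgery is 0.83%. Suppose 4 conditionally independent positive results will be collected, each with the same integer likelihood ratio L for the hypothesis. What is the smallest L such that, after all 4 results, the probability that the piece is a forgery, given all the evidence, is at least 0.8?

5

Prior odds = 0.0083/0.9917 = 83/9917.
Target odds = 0.8/0.2 = 4.
Need L⁴ ≥ 4 ÷ (83/9917) = 39668/83.
4⁴ = 256 < 39668/83 ≤ 625 = 5⁴, so L = 5.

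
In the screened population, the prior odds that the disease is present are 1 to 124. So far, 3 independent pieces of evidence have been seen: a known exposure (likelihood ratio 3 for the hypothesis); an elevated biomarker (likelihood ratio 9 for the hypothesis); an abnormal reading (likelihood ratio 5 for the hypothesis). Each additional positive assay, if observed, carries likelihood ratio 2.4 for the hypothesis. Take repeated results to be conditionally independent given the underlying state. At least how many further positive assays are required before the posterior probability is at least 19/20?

4

Prior odds = 1/124.
Combined Bayes factor of the evidence already in hand = 3 × 9 × 5 = 135.
Odds after that evidence = (1/124) × 135 = 135/124.
Target odds = 0.95/0.05 = 19.
Need 2.4ⁿ ≥ 19 ÷ (135/124) = 2356/135.
2.4³ = 13.824 falls short of 2356/135 but 2.4⁴ = 33.1776 reaches it, so n = 4.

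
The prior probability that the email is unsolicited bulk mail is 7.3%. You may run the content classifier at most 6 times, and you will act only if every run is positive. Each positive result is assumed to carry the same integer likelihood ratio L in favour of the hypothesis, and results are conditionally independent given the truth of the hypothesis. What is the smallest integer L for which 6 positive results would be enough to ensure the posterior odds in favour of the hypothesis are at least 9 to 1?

3

Prior odds = 0.073/0.927 = 73/927.
Target odds = 9.
Need L⁶ ≥ 9 ÷ (73/927) = 8343/73.
2⁶ = 64 < 8343/73 ≤ 729 = 3⁶, so L = 3.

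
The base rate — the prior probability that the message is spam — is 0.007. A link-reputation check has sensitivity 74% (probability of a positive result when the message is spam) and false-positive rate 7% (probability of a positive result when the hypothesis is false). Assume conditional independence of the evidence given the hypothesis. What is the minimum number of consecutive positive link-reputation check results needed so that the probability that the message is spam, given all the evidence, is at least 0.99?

Prior odds: 0.007 ÷ 0.993 = 7/993.
Likelihood ratio of a positive result = 0.74/0.07 = 74/7.
Target odds: 0.99 ÷ 0.01 = 99.
Require (74/7)ⁿ ≥ 99 ÷ (7/993) = 98307/7.
(74/7)⁴ = 29986576/2401 falls short of 98307/7 but (74/7)⁵ ≈132029 reaches it, so n = 5.

5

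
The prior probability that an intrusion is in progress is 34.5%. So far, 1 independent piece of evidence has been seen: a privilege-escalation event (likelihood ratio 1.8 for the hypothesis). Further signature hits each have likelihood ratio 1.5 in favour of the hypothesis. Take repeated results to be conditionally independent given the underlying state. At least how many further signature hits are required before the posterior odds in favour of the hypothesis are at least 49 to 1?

10

Prior odds = 0.345/0.655 = 69/131.
Bayes factor of the evidence already in hand = 1.8.
Odds after that evidence = (69/131) × 1.8 = 621/655.
Target odds = 49.
Need 1.5ⁿ ≥ 49 ÷ (621/655) = 32095/621.
1.5⁹ = 19683/512 falls short of 32095/621 but 1.5¹⁰ = 59049/1024 reaches it, so n = 10.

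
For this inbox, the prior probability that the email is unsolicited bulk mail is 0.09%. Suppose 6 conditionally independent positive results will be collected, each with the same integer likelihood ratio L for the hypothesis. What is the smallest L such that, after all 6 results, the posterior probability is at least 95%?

Prior odds = 0.0009/0.9991 = 9/9991.
Target odds = 0.95/0.05 = 19.
Need L⁶ ≥ 19 ÷ (9/9991) = 189829/9.
5⁶ = 15625 < 189829/9 ≤ 46656 = 6⁶, so L = 6.

6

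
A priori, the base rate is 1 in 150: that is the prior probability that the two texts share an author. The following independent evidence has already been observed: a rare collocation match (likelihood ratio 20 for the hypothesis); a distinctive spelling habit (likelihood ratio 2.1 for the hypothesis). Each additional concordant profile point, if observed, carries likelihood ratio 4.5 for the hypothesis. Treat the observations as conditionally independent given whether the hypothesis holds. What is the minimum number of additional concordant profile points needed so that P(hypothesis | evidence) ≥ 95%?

Prior odds = (1/150)/(149/150) = 1/149.
Combined Bayes factor of the evidence already in hand = 20 × 2.1 = 42.
Odds after that evidence = (1/149) × 42 = 42/149.
Target odds = 0.95/0.05 = 19.
Need 4.5ⁿ ≥ 19 ÷ (42/149) = 2831/42.
4.5² = 20.25 falls short of 2831/42 but 4.5³ = 91.125 reaches it, so n = 3.

3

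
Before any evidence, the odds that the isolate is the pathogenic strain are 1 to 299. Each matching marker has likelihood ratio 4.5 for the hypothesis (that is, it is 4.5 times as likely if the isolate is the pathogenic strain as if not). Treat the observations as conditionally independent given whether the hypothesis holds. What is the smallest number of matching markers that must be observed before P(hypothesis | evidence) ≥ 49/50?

Prior odds = 1/299.
Likelihood ratio per matching marker = 4.5.
Target odds: 0.98 ÷ 0.02 = 49.
Need (1/299) × 4.5ⁿ ≥ 49, i.e. 4.5ⁿ ≥ 14651.
4.5⁶ = 8303.765625 falls short of 14651 but 4.5⁷ = 4782969/128 reaches it, so n = 7.

7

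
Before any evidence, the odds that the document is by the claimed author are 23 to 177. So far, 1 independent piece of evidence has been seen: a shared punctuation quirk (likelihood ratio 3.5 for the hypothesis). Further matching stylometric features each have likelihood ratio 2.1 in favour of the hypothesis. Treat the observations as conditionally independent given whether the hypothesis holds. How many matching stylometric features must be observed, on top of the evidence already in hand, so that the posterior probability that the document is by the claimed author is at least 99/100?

Prior odds = 23/177.
Bayes factor of the evidence already in hand = 3.5.
Odds after that evidence = (23/177) × 3.5 = 161/354.
Target odds = 0.99/0.01 = 99.
Need 2.1ⁿ ≥ 99 ÷ (161/354) = 35046/161.
2.1⁷ ≈180.109 falls short of 35046/161 but 2.1⁸ ≈378.229 reaches it, so n = 8.

8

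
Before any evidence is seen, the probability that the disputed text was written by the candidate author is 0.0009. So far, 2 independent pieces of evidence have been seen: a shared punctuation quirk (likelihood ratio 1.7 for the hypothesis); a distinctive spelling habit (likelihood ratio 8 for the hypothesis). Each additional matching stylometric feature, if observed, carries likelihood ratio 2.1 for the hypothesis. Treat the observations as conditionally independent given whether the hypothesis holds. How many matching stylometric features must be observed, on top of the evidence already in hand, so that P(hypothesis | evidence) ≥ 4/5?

Prior odds = 0.0009/0.9991 = 9/9991.
Combined Bayes factor of the evidence already in hand = 1.7 × 8 = 13.6.
Odds after that evidence = (9/9991) × 13.6 = 612/49955.
Target odds = 0.8/0.2 = 4.
Need 2.1ⁿ ≥ 4 ÷ (612/49955) = 49955/153.
2.1⁷ ≈180.109 falls short of 49955/153 but 2.1⁸ ≈378.229 reaches it, so n = 8.

8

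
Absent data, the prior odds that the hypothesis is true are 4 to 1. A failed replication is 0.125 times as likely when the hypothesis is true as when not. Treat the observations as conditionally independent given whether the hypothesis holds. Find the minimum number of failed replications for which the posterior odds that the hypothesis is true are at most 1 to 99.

Prior odds = 4.
Likelihood ratio per failed replication = 0.125.
Target odds = 1/99.
Need 4 × 0.125ⁿ ≤ 1/99, i.e. 0.125ⁿ ≤ 1/396.
0.125² = 0.015625 is still above 1/396 but 0.125³ = 0.001953125 is at or below it, so n = 3.

3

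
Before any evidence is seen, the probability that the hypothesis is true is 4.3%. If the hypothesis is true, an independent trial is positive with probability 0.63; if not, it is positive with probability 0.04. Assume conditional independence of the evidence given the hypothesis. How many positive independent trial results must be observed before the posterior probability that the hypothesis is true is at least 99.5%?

Prior odds: 0.043 ÷ 0.957 = 43/957.
Likelihood ratio of a positive = 0.63/0.04 = 15.75.
Target posterior odds = 0.995/0.005 = 199.
Need (43/957) × 15.75ⁿ ≥ 199, i.e. 15.75ⁿ ≥ 190443/43.
15.75³ = 3906.984375 falls short of 190443/43 but 15.75⁴ = 15752961/256 reaches it, so n = 4.

4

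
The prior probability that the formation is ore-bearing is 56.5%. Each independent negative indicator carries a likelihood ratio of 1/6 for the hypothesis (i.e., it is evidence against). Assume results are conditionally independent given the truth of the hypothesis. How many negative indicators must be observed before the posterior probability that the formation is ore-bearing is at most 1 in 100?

3

Prior odds = 0.565/0.435 = 113/87.
Likelihood ratio per negative indicator = 1/6.
Target odds: 0.01 ÷ 0.99 = 1/99.
Need (113/87) × (1/6)ⁿ ≤ 1/99, i.e. (1/6)ⁿ ≤ 29/3729.
(1/6)² = 1/36 is still above 29/3729 but (1/6)³ = 1/216 is at or below it, so n = 3.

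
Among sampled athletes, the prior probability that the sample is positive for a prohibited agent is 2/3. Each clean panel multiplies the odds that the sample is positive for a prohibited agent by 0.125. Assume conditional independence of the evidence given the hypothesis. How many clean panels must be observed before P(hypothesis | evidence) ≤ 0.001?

Prior odds: (2/3) ÷ (1/3) = 2.
Likelihood ratio per clean panel = 0.125.
Target posterior odds = 0.001/0.999 = 1/999.
Require 0.125ⁿ ≤ 1/999 ÷ 2 = 1/1998.
0.125³ = 0.001953125 is still above 1/1998 but 0.125⁴ = 1/4096 is at or below it, so n = 4.

4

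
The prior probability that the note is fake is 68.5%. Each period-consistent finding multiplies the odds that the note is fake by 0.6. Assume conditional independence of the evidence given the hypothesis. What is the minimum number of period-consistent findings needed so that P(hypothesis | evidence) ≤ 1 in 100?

Prior odds: 0.685 ÷ 0.315 = 137/63.
Likelihood ratio per period-consistent finding = 0.6.
Target posterior odds = 0.01/0.99 = 1/99.
Need (137/63) × 0.6ⁿ ≤ 1/99, i.e. 0.6ⁿ ≤ 7/1507.
0.6¹⁰ = 59049/9765625 is still above 7/1507 but 0.6¹¹ = 177147/48828125 is at or below it, so n = 11.

11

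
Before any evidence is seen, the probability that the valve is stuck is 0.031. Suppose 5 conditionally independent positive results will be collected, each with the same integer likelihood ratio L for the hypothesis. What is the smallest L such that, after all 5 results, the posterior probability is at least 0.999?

Prior odds = 0.031/0.969 = 31/969.
Target odds = 0.999/0.001 = 999.
Need L⁵ ≥ 999 ÷ (31/969) = 968031/31.
7⁵ = 16807 < 968031/31 ≤ 32768 = 8⁵, so L = 8.

8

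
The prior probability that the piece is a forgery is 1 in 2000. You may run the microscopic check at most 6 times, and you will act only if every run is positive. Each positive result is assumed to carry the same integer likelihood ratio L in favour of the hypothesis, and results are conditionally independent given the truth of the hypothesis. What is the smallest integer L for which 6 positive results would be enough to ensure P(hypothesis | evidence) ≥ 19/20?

6

Prior odds = 0.0005/0.9995 = 1/1999.
Target odds = 0.95/0.05 = 19.
Need L⁶ ≥ 19 ÷ (1/1999) = 37981.
5⁶ = 15625 < 37981 ≤ 46656 = 6⁶, so L = 6.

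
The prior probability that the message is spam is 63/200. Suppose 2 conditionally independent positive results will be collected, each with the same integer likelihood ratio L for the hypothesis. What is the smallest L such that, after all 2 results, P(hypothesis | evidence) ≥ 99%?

Prior odds = 0.315/0.685 = 63/137.
Target odds = 0.99/0.01 = 99.
Need L² ≥ 99 ÷ (63/137) = 1507/7.
14² = 196 < 1507/7 ≤ 225 = 15², so L = 15.

15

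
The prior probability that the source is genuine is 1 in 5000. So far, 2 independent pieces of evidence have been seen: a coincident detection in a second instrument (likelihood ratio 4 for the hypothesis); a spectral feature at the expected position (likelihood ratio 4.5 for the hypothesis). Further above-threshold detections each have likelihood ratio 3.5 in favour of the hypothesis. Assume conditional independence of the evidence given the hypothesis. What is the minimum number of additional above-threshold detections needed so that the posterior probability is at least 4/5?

6

Prior odds = 0.0002/0.9998 = 1/4999.
Combined Bayes factor of the evidence already in hand = 4 × 4.5 = 18.
Odds after that evidence = (1/4999) × 18 = 18/4999.
Target odds = 0.8/0.2 = 4.
Need 3.5ⁿ ≥ 4 ÷ (18/4999) = 9998/9.
3.5⁵ = 525.21875 falls short of 9998/9 but 3.5⁶ = 1838.265625 reaches it, so n = 6.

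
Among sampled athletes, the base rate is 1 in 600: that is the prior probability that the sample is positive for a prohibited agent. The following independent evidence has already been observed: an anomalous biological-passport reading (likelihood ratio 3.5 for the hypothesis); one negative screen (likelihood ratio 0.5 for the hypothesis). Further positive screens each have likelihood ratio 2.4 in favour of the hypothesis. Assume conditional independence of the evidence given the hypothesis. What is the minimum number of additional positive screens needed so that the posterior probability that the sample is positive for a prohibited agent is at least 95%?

11

Prior odds = (1/600)/(599/600) = 1/599.
Combined Bayes factor of the evidence already in hand = 3.5 × 0.5 = 1.75.
Odds after that evidence = (1/599) × 1.75 = 7/2396.
Target odds = 0.95/0.05 = 19.
Need 2.4ⁿ ≥ 19 ÷ (7/2396) = 45524/7.
2.4¹⁰ ≈6340.34 falls short of 45524/7 but 2.4¹¹ ≈15216.8 reaches it, so n = 11.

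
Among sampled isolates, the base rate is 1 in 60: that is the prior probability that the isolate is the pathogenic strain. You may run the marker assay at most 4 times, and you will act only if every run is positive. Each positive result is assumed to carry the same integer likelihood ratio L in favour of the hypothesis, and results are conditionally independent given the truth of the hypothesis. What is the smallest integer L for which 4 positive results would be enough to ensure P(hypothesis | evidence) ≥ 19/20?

6

Prior odds = (1/60)/(59/60) = 1/59.
Target odds = 0.95/0.05 = 19.
Need L⁴ ≥ 19 ÷ (1/59) = 1121.
5⁴ = 625 < 1121 ≤ 1296 = 6⁴, so L = 6.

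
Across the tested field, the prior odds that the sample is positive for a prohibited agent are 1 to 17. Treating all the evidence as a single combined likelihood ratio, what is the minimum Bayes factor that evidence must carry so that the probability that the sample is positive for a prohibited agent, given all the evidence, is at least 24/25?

408

Prior odds = 1/17.
Target odds = 0.96/0.04 = 24.
Required Bayes factor = 24 ÷ (1/17) = 408.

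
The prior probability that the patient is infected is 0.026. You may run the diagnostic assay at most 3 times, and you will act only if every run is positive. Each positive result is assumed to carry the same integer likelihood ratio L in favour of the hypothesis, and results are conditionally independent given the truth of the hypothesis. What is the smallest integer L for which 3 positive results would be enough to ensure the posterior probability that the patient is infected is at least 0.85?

Prior odds = 0.026/0.974 = 13/487.
Target odds = 0.85/0.15 = 17/3.
Need L³ ≥ 17/3 ÷ (13/487) = 8279/39.
5³ = 125 < 8279/39 ≤ 216 = 6³, so L = 6.

6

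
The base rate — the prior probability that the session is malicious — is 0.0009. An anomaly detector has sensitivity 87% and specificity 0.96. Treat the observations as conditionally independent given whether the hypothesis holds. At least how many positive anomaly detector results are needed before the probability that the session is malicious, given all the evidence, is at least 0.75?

Prior odds = 0.0009/0.9991 = 9/9991.
False-positive rate = 1 − 0.96 = 0.04; likelihood ratio of a positive = 0.87/0.04 = 21.75.
Target posterior odds = 0.75/0.25 = 3.
Need (9/9991) × 21.75ⁿ ≥ 3, i.e. 21.75ⁿ ≥ 9991/3.
21.75² = 473.0625 falls short of 9991/3 but 21.75³ = 658503/64 reaches it, so n = 3.

3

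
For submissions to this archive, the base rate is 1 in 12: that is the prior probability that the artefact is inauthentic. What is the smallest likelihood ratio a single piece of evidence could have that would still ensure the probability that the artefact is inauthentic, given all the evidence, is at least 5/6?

Prior odds = (1/12)/(11/12) = 1/11.
Target odds = (5/6)/(1/6) = 5.
Required Bayes factor = 5 ÷ (1/11) = 55.

55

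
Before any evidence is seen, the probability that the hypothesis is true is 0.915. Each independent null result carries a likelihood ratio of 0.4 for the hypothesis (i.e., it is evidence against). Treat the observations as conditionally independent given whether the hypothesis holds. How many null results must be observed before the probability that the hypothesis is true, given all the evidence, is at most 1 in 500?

10

Prior odds = 0.915/0.085 = 183/17.
Likelihood ratio per null result = 0.4.
Target posterior odds = 0.002/0.998 = 1/499.
Need (183/17) × 0.4ⁿ ≤ 1/499, i.e. 0.4ⁿ ≤ 17/91317.
0.4⁹ = 512/1953125 is still above 17/91317 but 0.4¹⁰ = 1024/9765625 is at or below it, so n = 10.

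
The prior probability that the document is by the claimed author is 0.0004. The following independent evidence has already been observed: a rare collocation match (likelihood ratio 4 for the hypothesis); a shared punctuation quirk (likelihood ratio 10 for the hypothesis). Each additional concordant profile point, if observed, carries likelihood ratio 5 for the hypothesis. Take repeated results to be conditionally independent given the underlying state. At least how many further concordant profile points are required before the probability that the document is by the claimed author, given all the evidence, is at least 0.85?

Prior odds = 0.0004/0.9996 = 1/2499.
Combined Bayes factor of the evidence already in hand = 4 × 10 = 40.
Odds after that evidence = (1/2499) × 40 = 40/2499.
Target odds = 0.85/0.15 = 17/3.
Need 5ⁿ ≥ 17/3 ÷ (40/2499) = 354.025.
5³ = 125 falls short of 354.025 but 5⁴ = 625 reaches it, so n = 4.

4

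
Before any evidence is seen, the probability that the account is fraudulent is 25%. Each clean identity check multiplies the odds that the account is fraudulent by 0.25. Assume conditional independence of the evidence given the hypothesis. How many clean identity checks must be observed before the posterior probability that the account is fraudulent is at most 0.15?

1

Prior odds = 0.25/0.75 = 1/3.
Likelihood ratio per clean identity check = 0.25.
Target posterior odds = 0.15/0.85 = 3/17.
Need (1/3) × 0.25ⁿ ≤ 3/17, i.e. 0.25ⁿ ≤ 9/17.
0.25¹ = 0.25, which is already at or below the required 9/17; so n = 1.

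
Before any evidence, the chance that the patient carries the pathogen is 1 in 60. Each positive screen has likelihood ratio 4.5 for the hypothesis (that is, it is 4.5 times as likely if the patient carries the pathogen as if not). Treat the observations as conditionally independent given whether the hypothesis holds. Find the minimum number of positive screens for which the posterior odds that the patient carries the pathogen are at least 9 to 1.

5

Prior odds = (1/60)/(59/60) = 1/59.
Likelihood ratio per positive screen = 4.5.
Target odds = 9.
Require 4.5ⁿ ≥ 9 ÷ (1/59) = 531.
4.5⁴ = 410.0625 falls short of 531 but 4.5⁵ = 1845.28125 reaches it, so n = 5.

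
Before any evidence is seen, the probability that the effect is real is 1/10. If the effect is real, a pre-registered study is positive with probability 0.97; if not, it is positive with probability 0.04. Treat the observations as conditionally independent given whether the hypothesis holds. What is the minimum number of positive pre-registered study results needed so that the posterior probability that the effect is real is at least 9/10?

2

Prior odds: 0.1 ÷ 0.9 = 1/9.
Likelihood ratio of a positive = 0.97/0.04 = 24.25.
Target posterior odds = 0.9/0.1 = 9.
Require 24.25ⁿ ≥ 9 ÷ (1/9) = 81.
24.25¹ = 24.25 falls short of 81 but 24.25² = 588.0625 reaches it, so n = 2.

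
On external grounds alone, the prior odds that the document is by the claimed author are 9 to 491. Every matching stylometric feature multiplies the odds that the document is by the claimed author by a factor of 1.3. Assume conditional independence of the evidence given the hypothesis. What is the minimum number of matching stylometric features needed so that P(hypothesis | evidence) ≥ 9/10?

Prior odds = 9/491.
Likelihood ratio per matching stylometric feature = 1.3.
Target posterior odds = 0.9/0.1 = 9.
Require 1.3ⁿ ≥ 9 ÷ (9/491) = 491.
1.3²³ ≈417.539 falls short of 491 but 1.3²⁴ ≈542.801 reaches it, so n = 24.

24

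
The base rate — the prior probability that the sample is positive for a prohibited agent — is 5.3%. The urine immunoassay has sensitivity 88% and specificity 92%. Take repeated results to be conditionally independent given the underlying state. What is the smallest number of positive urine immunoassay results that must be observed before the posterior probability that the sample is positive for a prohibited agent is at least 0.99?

4

Prior odds: 0.053 ÷ 0.947 = 53/947.
False-positive rate = 1 − 0.92 = 0.08; likelihood ratio of a positive = 0.88/0.08 = 11.
Target posterior odds = 0.99/0.01 = 99.
Need (53/947) × 11ⁿ ≥ 99, i.e. 11ⁿ ≥ 93753/53.
11³ = 1331 falls short of 93753/53 but 11⁴ = 14641 reaches it, so n = 4.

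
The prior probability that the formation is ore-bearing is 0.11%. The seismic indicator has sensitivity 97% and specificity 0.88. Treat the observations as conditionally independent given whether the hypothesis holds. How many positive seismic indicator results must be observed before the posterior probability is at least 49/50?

6

Prior odds: 0.0011 ÷ 0.9989 = 11/9989.
False-positive rate = 1 − 0.88 = 0.12; likelihood ratio of a positive = 0.97/0.12 = 97/12.
Target posterior odds = 0.98/0.02 = 49.
Need (11/9989) × (97/12)ⁿ ≥ 49, i.e. (97/12)ⁿ ≥ 489461/11.
(97/12)⁵ ≈34510.6 falls short of 489461/11 but (97/12)⁶ ≈278961 reaches it, so n = 6.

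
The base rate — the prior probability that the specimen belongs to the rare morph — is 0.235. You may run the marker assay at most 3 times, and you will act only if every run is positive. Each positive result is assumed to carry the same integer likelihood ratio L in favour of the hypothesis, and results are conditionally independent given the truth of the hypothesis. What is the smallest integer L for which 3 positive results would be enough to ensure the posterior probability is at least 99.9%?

15

Prior odds = 0.235/0.765 = 47/153.
Target odds = 0.999/0.001 = 999.
Need L³ ≥ 999 ÷ (47/153) = 152847/47.
14³ = 2744 < 152847/47 ≤ 3375 = 15³, so L = 15.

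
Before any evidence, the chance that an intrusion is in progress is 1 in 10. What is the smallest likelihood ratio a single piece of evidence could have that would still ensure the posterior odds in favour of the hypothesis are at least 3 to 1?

27

Prior odds = 0.1/0.9 = 1/9.
Target odds = 3.
Required Bayes factor = 3 ÷ (1/9) = 27.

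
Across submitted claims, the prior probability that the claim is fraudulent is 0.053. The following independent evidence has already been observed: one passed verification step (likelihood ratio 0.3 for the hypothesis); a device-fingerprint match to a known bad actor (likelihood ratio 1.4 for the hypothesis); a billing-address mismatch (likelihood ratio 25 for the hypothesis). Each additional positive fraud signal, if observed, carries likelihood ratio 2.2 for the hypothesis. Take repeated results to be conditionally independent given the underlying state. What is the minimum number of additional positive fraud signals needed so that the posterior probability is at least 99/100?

Prior odds = 0.053/0.947 = 53/947.
Combined Bayes factor of the evidence already in hand = 0.3 × 1.4 × 25 = 10.5.
Odds after that evidence = (53/947) × 10.5 = 1113/1894.
Target odds = 0.99/0.01 = 99.
Need 2.2ⁿ ≥ 99 ÷ (1113/1894) = 62502/371.
2.2⁶ = 1771561/15625 falls short of 62502/371 but 2.2⁷ = 19487171/78125 reaches it, so n = 7.

7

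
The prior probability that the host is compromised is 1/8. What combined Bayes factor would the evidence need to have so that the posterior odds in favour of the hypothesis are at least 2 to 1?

Prior odds = 0.125/0.875 = 1/7.
Target odds = 2.
Required Bayes factor = 2 ÷ (1/7) = 14.

14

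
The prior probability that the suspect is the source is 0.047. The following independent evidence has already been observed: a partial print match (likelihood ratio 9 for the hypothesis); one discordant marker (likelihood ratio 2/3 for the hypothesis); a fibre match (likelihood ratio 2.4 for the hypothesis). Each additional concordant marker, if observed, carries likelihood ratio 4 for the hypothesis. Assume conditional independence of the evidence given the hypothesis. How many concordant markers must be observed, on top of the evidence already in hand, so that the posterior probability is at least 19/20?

3

Prior odds = 0.047/0.953 = 47/953.
Combined Bayes factor of the evidence already in hand = 9 × (2/3) × 2.4 = 14.4.
Odds after that evidence = (47/953) × 14.4 = 3384/4765.
Target odds = 0.95/0.05 = 19.
Need 4ⁿ ≥ 19 ÷ (3384/4765) = 90535/3384.
4² = 16 falls short of 90535/3384 but 4³ = 64 reaches it, so n = 3.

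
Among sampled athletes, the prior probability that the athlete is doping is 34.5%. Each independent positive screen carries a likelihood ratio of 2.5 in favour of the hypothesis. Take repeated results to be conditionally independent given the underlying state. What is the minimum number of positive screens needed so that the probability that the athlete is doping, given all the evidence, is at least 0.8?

3

Prior odds: 0.345 ÷ 0.655 = 69/131.
Likelihood ratio per positive screen = 2.5.
Target odds: 0.8 ÷ 0.2 = 4.
Require 2.5ⁿ ≥ 4 ÷ (69/131) = 524/69.
2.5² = 6.25 falls short of 524/69 but 2.5³ = 15.625 reaches it, so n = 3.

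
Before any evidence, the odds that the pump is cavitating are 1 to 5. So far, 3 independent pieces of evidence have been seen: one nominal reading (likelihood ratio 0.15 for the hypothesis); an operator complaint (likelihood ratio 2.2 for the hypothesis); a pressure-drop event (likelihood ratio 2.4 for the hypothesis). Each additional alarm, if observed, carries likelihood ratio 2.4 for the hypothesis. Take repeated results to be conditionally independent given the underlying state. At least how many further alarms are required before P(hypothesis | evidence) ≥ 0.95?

Prior odds = 0.2.
Combined Bayes factor of the evidence already in hand = 0.15 × 2.2 × 2.4 = 0.792.
Odds after that evidence = 0.2 × 0.792 = 0.1584.
Target odds = 0.95/0.05 = 19.
Need 2.4ⁿ ≥ 19 ÷ 0.1584 = 11875/99.
2.4⁵ = 79.62624 falls short of 11875/99 but 2.4⁶ = 2985984/15625 reaches it, so n = 6.

6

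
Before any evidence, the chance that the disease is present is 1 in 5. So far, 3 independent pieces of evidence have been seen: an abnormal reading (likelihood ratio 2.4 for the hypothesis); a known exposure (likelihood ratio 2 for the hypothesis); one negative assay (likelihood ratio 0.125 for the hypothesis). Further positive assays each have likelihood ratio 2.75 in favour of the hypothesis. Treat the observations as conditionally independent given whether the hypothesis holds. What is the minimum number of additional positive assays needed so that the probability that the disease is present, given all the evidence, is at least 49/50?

Prior odds = 0.2/0.8 = 0.25.
Combined Bayes factor of the evidence already in hand = 2.4 × 2 × 0.125 = 0.6.
Odds after that evidence = 0.25 × 0.6 = 0.15.
Target odds = 0.98/0.02 = 49.
Need 2.75ⁿ ≥ 49 ÷ 0.15 = 980/3.
2.75⁵ = 161051/1024 falls short of 980/3 but 2.75⁶ = 1771561/4096 reaches it, so n = 6.

6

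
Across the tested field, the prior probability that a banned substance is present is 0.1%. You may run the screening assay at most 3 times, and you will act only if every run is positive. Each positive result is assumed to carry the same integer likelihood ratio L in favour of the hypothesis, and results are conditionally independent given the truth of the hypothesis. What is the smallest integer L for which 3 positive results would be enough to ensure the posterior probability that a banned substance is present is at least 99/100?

Prior odds = 0.001/0.999 = 1/999.
Target odds = 0.99/0.01 = 99.
Need L³ ≥ 99 ÷ (1/999) = 98901.
46³ = 97336 < 98901 ≤ 103823 = 47³, so L = 47.

47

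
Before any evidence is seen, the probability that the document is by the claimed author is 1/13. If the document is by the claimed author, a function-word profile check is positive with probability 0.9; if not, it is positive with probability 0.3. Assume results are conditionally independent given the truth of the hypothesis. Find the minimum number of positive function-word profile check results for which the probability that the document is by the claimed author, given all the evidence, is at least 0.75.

4

Prior odds: (1/13) ÷ (12/13) = 1/12.
Likelihood ratio of a positive = 0.9/0.3 = 3.
Target odds: 0.75 ÷ 0.25 = 3.
Need (1/12) × 3ⁿ ≥ 3, i.e. 3ⁿ ≥ 36.
3³ = 27 falls short of 36 but 3⁴ = 81 reaches it, so n = 4.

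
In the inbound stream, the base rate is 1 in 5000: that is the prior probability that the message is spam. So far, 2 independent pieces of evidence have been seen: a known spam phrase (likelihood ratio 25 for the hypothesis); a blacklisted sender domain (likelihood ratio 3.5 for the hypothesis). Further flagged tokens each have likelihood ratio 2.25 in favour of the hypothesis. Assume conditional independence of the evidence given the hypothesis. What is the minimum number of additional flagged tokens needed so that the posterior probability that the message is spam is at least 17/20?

Prior odds = 0.0002/0.9998 = 1/4999.
Combined Bayes factor of the evidence already in hand = 25 × 3.5 = 87.5.
Odds after that evidence = (1/4999) × 87.5 = 175/9998.
Target odds = 0.85/0.15 = 17/3.
Need 2.25ⁿ ≥ 17/3 ÷ (175/9998) = 169966/525.
2.25⁷ = 4782969/16384 falls short of 169966/525 but 2.25⁸ = 43046721/65536 reaches it, so n = 8.

8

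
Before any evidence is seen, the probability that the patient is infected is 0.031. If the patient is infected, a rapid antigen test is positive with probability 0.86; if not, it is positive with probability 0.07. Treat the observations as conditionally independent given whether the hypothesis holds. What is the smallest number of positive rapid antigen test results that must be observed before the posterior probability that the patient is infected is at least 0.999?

Prior odds = 0.031/0.969 = 31/969.
Likelihood ratio of a positive = 0.86/0.07 = 86/7.
Target posterior odds = 0.999/0.001 = 999.
Require (86/7)ⁿ ≥ 999 ÷ (31/969) = 968031/31.
(86/7)⁴ = 54700816/2401 falls short of 968031/31 but (86/7)⁵ ≈279899 reaches it, so n = 5.

5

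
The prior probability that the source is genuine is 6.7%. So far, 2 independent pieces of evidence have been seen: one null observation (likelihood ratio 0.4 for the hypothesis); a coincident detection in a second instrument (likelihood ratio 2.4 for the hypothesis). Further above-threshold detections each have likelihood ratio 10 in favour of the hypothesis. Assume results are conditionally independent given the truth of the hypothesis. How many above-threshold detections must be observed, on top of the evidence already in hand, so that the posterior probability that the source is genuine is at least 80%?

Prior odds = 0.067/0.933 = 67/933.
Combined Bayes factor of the evidence already in hand = 0.4 × 2.4 = 0.96.
Odds after that evidence = (67/933) × 0.96 = 536/7775.
Target odds = 0.8/0.2 = 4.
Need 10ⁿ ≥ 4 ÷ (536/7775) = 7775/134.
10¹ = 10 falls short of 7775/134 but 10² = 100 reaches it, so n = 2.

2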